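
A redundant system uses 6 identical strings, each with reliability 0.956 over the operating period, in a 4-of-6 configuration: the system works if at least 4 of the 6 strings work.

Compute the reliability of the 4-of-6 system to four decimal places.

0.9985

R = Σ_{i=4}^{6} C(6,i) p^i (1−p)^{6−i} with p = 0.956
C(6,4)·0.956^4·0.044^2 = 0.024257
C(6,5)·0.956^5·0.044^1 = 0.210811
C(6,6)·0.956^6·0.044^0 = 0.763392
Sum = 0.9985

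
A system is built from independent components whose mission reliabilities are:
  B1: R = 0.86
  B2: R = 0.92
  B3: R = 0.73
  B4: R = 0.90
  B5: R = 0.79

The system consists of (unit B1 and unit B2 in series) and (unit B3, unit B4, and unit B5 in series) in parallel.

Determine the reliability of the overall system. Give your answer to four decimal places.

Series (B1 and B2): 0.860000 × 0.920000 = 0.791200
Series (B3, B4, and B5): 0.730000 × 0.900000 × 0.790000 = 0.519030
Parallel ([0.791200] and [0.519030]): 1 − (1 − 0.791200)(1 − 0.519030) = 0.8996

0.8996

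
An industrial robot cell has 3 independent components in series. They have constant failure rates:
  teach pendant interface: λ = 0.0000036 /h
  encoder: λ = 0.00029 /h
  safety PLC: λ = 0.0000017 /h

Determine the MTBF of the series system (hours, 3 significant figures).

3390

Series of exponential components: λ_sys = Σ λ_i
λ_sys = 0.0000036 + 0.00029 + 0.0000017 = 2.9530e-04 /h
MTBF = 1 / λ_sys = 3390 h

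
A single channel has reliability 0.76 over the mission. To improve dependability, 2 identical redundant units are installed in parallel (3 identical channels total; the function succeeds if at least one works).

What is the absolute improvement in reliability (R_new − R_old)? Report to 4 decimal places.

0.2262

R_before = 0.76
R_after = 1 − (1 − 0.76)^3 = 0.9862
ΔR = 0.9862 − 0.76 = 0.2262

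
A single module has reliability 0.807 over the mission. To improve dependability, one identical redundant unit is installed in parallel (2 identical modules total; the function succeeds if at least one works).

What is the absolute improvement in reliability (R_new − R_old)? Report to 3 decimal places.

0.156

R_before = 0.807
R_after = 1 − (1 − 0.807)^2 = 0.963
ΔR = 0.963 − 0.807 = 0.156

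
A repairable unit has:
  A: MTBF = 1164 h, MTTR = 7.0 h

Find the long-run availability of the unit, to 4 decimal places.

A(A) = MTBF/(MTBF+MTTR) = 1164/(1164+7.0) = 0.9940

0.9940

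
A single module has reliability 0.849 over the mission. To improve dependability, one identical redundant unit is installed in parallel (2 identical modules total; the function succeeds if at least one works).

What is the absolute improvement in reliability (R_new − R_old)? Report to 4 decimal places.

0.1282

R_before = 0.849
R_after = 1 − (1 − 0.849)^2 = 0.9772
ΔR = 0.9772 − 0.849 = 0.1282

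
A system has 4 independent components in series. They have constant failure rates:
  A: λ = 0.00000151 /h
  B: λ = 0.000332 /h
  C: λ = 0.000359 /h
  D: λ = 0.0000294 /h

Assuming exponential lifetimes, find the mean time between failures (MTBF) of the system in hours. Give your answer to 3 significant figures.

1390

Series of exponential components: λ_sys = Σ λ_i
λ_sys = 0.00000151 + 0.000332 + 0.000359 + 0.0000294 = 7.2191e-04 /h
MTBF = 1 / λ_sys = 1390 h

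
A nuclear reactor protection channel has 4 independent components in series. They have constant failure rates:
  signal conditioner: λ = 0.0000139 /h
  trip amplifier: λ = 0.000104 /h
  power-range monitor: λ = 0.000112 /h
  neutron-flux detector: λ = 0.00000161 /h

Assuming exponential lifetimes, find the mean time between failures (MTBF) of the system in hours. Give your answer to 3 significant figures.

Series of exponential components: λ_sys = Σ λ_i
λ_sys = 0.0000139 + 0.000104 + 0.000112 + 0.00000161 = 2.3151e-04 /h
MTBF = 1 / λ_sys = 4320 h

4320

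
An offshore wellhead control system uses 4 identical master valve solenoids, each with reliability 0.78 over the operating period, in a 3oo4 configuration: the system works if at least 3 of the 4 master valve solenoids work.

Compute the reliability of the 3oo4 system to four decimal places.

R = Σ_{i=3}^{4} C(4,i) p^i (1−p)^{4−i} with p = 0.78
C(4,3)·0.78^3·0.22^1 = 0.417606
C(4,4)·0.78^4·0.22^0 = 0.370151
Sum = 0.7878

0.7878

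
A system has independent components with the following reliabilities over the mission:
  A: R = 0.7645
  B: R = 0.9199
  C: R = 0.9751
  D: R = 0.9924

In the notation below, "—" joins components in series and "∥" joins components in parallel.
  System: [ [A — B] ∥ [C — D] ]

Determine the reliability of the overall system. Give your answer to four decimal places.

0.9904

Series (A and B): 0.764500 × 0.919900 = 0.703264
Series (C and D): 0.975100 × 0.992400 = 0.967689
Parallel ([0.703264] and [0.967689]): 1 − (1 − 0.703264)(1 − 0.967689) = 0.9904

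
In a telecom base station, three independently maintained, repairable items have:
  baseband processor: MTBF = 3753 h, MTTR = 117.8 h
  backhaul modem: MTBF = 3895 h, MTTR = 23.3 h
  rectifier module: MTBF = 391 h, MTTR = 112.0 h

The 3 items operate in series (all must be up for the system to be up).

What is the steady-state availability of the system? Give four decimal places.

0.7492

A(baseband processor) = MTBF/(MTBF+MTTR) = 3753/(3753+117.8) = 0.969567
A(backhaul modem) = MTBF/(MTBF+MTTR) = 3895/(3895+23.3) = 0.994054
A(rectifier module) = MTBF/(MTBF+MTTR) = 391/(391+112.0) = 0.777336
Series availability: 0.969567 × 0.994054 × 0.777336 = 0.7492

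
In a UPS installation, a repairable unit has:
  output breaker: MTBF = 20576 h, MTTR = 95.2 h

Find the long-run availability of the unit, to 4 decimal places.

0.9954

A(output breaker) = MTBF/(MTBF+MTTR) = 20576/(20576+95.2) = 0.9954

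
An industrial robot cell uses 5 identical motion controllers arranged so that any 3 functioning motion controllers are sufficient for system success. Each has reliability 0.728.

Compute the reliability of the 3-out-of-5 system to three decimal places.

R = Σ_{i=3}^{5} C(5,i) p^i (1−p)^{5−i} with p = 0.728
C(5,3)·0.728^3·0.272^2 = 0.28545
C(5,4)·0.728^4·0.272^1 = 0.38200
C(5,5)·0.728^5·0.272^0 = 0.20448
Sum = 0.872

0.872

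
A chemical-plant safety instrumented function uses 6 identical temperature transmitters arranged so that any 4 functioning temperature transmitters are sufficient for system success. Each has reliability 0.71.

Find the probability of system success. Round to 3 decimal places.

R = Σ_{i=4}^{6} C(6,i) p^i (1−p)^{6−i} with p = 0.71
C(6,4)·0.71^4·0.29^2 = 0.32057
C(6,5)·0.71^5·0.29^1 = 0.31394
C(6,6)·0.71^6·0.29^0 = 0.12810
Sum = 0.763

0.763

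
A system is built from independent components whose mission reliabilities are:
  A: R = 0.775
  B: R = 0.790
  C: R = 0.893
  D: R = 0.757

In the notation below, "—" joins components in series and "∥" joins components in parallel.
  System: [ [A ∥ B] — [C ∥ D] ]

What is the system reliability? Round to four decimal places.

0.9280

Parallel (A and B): 1 − (1 − 0.775000)(1 − 0.790000) = 0.952750
Parallel (C and D): 1 − (1 − 0.893000)(1 − 0.757000) = 0.973999
Series ([0.952750] and [0.973999]): 0.952750 × 0.973999 = 0.9280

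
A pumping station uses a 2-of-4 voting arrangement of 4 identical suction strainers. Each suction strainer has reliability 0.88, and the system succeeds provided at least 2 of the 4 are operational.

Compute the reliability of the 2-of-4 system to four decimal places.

0.9937

R = Σ_{i=2}^{4} C(4,i) p^i (1−p)^{4−i} with p = 0.88
C(4,2)·0.88^2·0.12^2 = 0.066908
C(4,3)·0.88^3·0.12^1 = 0.327107
C(4,4)·0.88^4·0.12^0 = 0.599695
Sum = 0.9937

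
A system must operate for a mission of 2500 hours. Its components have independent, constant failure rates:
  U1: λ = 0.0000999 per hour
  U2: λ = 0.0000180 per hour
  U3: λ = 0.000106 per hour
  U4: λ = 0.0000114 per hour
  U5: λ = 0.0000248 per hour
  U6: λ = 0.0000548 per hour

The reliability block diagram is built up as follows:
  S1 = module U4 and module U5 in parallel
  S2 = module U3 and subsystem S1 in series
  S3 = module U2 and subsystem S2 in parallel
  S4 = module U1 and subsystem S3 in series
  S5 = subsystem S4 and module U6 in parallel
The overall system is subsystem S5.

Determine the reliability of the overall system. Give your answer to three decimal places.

R(U1) = exp(−0.0000999 × 2500) = 0.77900
R(U2) = exp(−0.0000180 × 2500) = 0.95600
R(U3) = exp(−0.000106 × 2500) = 0.76721
R(U4) = exp(−0.0000114 × 2500) = 0.97190
R(U5) = exp(−0.0000248 × 2500) = 0.93988
R(U6) = exp(−0.0000548 × 2500) = 0.87197
Parallel (U4 and U5): 1 − (1 − 0.97190)(1 − 0.93988) = 0.99831
Series (U3 and [0.99831]): 0.76721 × 0.99831 = 0.76591
Parallel (U2 and [0.76591]): 1 − (1 − 0.95600)(1 − 0.76591) = 0.98970
Series (U1 and [0.98970]): 0.77900 × 0.98970 = 0.77098
Parallel ([0.77098] and U6): 1 − (1 − 0.77098)(1 − 0.87197) = 0.971

0.971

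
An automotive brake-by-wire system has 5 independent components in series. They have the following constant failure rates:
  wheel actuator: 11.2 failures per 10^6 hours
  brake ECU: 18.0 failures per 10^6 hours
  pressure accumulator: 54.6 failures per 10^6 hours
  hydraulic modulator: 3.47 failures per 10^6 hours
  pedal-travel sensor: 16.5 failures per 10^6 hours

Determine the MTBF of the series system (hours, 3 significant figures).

9640

Series of exponential components: λ_sys = Σ λ_i
λ_sys = 0.0000112 + 0.0000180 + 0.0000546 + 0.00000347 + 0.0000165 = 1.0377e-04 /h
MTBF = 1 / λ_sys = 9640 h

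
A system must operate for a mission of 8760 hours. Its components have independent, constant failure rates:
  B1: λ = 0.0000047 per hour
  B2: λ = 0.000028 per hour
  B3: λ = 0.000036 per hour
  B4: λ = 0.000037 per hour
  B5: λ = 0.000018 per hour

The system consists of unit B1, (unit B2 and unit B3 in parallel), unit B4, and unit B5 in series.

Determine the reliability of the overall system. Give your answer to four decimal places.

0.5579

R(B1) = exp(−0.0000047 × 8760) = 0.959664
R(B2) = exp(−0.000028 × 8760) = 0.782485
R(B3) = exp(−0.000036 × 8760) = 0.729526
R(B4) = exp(−0.000037 × 8760) = 0.723163
R(B5) = exp(−0.000018 × 8760) = 0.854123
Parallel (B2 and B3): 1 − (1 − 0.782485)(1 − 0.729526) = 0.941168
Series (B1, [0.941168], B4, and B5): 0.959664 × 0.941168 × 0.723163 × 0.854123 = 0.5579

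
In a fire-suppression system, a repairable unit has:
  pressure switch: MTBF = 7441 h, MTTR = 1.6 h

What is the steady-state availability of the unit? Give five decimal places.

0.99979

A(pressure switch) = MTBF/(MTBF+MTTR) = 7441/(7441+1.6) = 0.99979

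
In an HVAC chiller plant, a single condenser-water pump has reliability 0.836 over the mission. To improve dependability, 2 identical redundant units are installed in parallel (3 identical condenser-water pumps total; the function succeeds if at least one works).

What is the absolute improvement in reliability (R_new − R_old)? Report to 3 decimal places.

R_before = 0.836
R_after = 1 − (1 − 0.836)^3 = 0.996
ΔR = 0.996 − 0.836 = 0.160

0.160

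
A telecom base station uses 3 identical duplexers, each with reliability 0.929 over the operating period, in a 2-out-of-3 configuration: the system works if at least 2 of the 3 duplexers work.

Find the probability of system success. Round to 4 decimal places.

R = Σ_{i=2}^{3} C(3,i) p^i (1−p)^{3−i} with p = 0.929
C(3,2)·0.929^2·0.071^1 = 0.183828
C(3,3)·0.929^3·0.071^0 = 0.801765
Sum = 0.9856

0.9856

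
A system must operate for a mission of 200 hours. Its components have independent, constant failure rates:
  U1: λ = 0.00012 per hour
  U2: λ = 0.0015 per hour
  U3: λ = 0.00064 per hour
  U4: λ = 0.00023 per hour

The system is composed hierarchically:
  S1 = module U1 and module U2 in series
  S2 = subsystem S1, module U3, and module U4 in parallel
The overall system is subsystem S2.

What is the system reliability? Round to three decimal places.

0.999

R(U1) = exp(−0.00012 × 200) = 0.97629
R(U2) = exp(−0.0015 × 200) = 0.74082
R(U3) = exp(−0.00064 × 200) = 0.87985
R(U4) = exp(−0.00023 × 200) = 0.95504
Series (U1 and U2): 0.97629 × 0.74082 = 0.72326
Parallel ([0.72326], U3, and U4): 1 − (1 − 0.72326)(1 − 0.87985)(1 − 0.95504) = 0.999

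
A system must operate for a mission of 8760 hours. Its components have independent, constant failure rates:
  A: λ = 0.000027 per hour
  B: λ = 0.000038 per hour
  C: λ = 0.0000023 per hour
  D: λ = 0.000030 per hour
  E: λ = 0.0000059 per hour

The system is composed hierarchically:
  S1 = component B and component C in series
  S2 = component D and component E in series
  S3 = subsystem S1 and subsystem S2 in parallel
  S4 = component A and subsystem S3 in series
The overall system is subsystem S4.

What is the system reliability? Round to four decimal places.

R(A) = exp(−0.000027 × 8760) = 0.789370
R(B) = exp(−0.000038 × 8760) = 0.716856
R(C) = exp(−0.0000023 × 8760) = 0.980054
R(D) = exp(−0.000030 × 8760) = 0.768896
R(E) = exp(−0.0000059 × 8760) = 0.949629
Series (B and C): 0.716856 × 0.980054 = 0.702558
Series (D and E): 0.768896 × 0.949629 = 0.730166
Parallel ([0.702558] and [0.730166]): 1 − (1 − 0.702558)(1 − 0.730166) = 0.919740
Series (A and [0.919740]): 0.789370 × 0.919740 = 0.7260

0.7260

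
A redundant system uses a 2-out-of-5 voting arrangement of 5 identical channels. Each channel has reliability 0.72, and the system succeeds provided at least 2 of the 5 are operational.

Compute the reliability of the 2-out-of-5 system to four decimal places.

0.9762

R = Σ_{i=2}^{5} C(5,i) p^i (1−p)^{5−i} with p = 0.72
C(5,2)·0.72^2·0.28^3 = 0.113799
C(5,3)·0.72^3·0.28^2 = 0.292626
C(5,4)·0.72^4·0.28^1 = 0.376234
C(5,5)·0.72^5·0.28^0 = 0.193492
Sum = 0.9762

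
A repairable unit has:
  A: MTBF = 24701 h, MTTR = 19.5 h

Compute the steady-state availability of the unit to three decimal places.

0.999

A(A) = MTBF/(MTBF+MTTR) = 24701/(24701+19.5) = 0.999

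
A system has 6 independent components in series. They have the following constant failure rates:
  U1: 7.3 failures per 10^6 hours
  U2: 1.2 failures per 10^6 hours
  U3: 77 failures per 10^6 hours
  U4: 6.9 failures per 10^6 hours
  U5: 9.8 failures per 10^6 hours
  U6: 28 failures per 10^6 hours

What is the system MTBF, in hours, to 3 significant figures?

Series of exponential components: λ_sys = Σ λ_i
λ_sys = 0.0000073 + 0.0000012 + 0.000077 + 0.0000069 + 0.0000098 + 0.000028 = 1.3020e-04 /h
MTBF = 1 / λ_sys = 7680 h

7680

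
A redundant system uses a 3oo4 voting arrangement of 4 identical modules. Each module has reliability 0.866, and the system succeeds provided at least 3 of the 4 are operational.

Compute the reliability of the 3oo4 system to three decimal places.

0.911

R = Σ_{i=3}^{4} C(4,i) p^i (1−p)^{4−i} with p = 0.866
C(4,3)·0.866^3·0.134^1 = 0.34811
C(4,4)·0.866^4·0.134^0 = 0.56243
Sum = 0.911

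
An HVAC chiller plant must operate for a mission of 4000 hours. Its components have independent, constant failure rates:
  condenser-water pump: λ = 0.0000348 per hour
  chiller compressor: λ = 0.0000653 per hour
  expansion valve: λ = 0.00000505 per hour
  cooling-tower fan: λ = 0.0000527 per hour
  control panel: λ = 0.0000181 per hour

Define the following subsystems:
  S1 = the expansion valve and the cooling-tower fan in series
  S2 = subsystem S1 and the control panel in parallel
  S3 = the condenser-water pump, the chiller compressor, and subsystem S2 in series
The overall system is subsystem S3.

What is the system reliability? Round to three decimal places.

0.660

R(condenser-water pump) = exp(−0.0000348 × 4000) = 0.87005
R(chiller compressor) = exp(−0.0000653 × 4000) = 0.77013
R(expansion valve) = exp(−0.00000505 × 4000) = 0.98000
R(cooling-tower fan) = exp(−0.0000527 × 4000) = 0.80994
R(control panel) = exp(−0.0000181 × 4000) = 0.93016
Series (expansion valve and cooling-tower fan): 0.98000 × 0.80994 = 0.79374
Parallel ([0.79374] and control panel): 1 − (1 − 0.79374)(1 − 0.93016) = 0.98559
Series (condenser-water pump, chiller compressor, and [0.98559]): 0.87005 × 0.77013 × 0.98559 = 0.660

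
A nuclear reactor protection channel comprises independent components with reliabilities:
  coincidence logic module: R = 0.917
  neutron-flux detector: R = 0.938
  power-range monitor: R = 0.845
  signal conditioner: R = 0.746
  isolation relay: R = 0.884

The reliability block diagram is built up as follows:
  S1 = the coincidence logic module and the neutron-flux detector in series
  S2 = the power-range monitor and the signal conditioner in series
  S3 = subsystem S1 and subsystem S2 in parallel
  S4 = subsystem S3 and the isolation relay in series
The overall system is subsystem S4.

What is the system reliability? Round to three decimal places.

Series (coincidence logic module and neutron-flux detector): 0.91700 × 0.93800 = 0.86015
Series (power-range monitor and signal conditioner): 0.84500 × 0.74600 = 0.63037
Parallel ([0.86015] and [0.63037]): 1 − (1 − 0.86015)(1 − 0.63037) = 0.94831
Series ([0.94831] and isolation relay): 0.94831 × 0.88400 = 0.838

0.838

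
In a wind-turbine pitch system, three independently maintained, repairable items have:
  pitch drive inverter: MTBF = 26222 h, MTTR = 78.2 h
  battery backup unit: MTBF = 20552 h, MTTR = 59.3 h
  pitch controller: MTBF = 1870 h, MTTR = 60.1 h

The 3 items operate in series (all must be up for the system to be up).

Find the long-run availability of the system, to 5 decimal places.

0.96320

A(pitch drive inverter) = MTBF/(MTBF+MTTR) = 26222/(26222+78.2) = 0.997027
A(battery backup unit) = MTBF/(MTBF+MTTR) = 20552/(20552+59.3) = 0.997123
A(pitch controller) = MTBF/(MTBF+MTTR) = 1870/(1870+60.1) = 0.968862
Series availability: 0.997027 × 0.997123 × 0.968862 = 0.96320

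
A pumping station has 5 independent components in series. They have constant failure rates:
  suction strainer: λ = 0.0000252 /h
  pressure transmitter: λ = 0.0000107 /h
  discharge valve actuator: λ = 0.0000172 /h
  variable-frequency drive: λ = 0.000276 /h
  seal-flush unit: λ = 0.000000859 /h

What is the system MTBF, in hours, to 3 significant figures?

Series of exponential components: λ_sys = Σ λ_i
λ_sys = 0.0000252 + 0.0000107 + 0.0000172 + 0.000276 + 0.000000859 = 3.2996e-04 /h
MTBF = 1 / λ_sys = 3030 h

3030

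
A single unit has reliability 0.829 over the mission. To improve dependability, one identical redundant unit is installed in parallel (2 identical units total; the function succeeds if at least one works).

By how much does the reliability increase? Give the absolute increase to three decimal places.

R_before = 0.829
R_after = 1 − (1 − 0.829)^2 = 0.971
ΔR = 0.971 − 0.829 = 0.142

0.142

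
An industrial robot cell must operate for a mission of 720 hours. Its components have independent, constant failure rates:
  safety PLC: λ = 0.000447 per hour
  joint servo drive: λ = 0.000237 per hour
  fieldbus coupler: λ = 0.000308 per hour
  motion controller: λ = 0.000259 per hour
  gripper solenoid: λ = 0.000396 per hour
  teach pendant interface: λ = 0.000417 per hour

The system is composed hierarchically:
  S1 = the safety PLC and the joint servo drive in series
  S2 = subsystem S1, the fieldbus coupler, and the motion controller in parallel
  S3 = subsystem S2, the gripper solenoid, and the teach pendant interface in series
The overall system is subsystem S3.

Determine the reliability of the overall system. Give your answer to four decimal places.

R(safety PLC) = exp(−0.000447 × 720) = 0.724814
R(joint servo drive) = exp(−0.000237 × 720) = 0.843125
R(fieldbus coupler) = exp(−0.000308 × 720) = 0.801108
R(motion controller) = exp(−0.000259 × 720) = 0.829875
R(gripper solenoid) = exp(−0.000396 × 720) = 0.751924
R(teach pendant interface) = exp(−0.000417 × 720) = 0.740640
Series (safety PLC and joint servo drive): 0.724814 × 0.843125 = 0.611109
Parallel ([0.611109], fieldbus coupler, and motion controller): 1 − (1 − 0.611109)(1 − 0.801108)(1 − 0.829875) = 0.986841
Series ([0.986841], gripper solenoid, and teach pendant interface): 0.986841 × 0.751924 × 0.740640 = 0.5496

0.5496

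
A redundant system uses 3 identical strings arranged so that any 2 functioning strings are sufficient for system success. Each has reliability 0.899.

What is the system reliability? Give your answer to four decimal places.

0.9715

R = Σ_{i=2}^{3} C(3,i) p^i (1−p)^{3−i} with p = 0.899
C(3,2)·0.899^2·0.101^1 = 0.244885
C(3,3)·0.899^3·0.101^0 = 0.726573
Sum = 0.9715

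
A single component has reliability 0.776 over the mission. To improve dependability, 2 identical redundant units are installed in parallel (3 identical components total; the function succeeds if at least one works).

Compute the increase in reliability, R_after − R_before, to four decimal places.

R_before = 0.776
R_after = 1 − (1 − 0.776)^3 = 0.9888
ΔR = 0.9888 − 0.776 = 0.2128

0.2128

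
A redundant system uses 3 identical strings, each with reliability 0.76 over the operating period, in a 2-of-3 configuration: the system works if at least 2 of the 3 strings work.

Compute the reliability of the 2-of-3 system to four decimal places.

R = Σ_{i=2}^{3} C(3,i) p^i (1−p)^{3−i} with p = 0.76
C(3,2)·0.76^2·0.24^1 = 0.415872
C(3,3)·0.76^3·0.24^0 = 0.438976
Sum = 0.8548

0.8548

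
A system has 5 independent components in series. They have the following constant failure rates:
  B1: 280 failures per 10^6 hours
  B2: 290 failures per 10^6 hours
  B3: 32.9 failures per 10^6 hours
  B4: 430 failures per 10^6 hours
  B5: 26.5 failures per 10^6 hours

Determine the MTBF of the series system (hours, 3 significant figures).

944

Series of exponential components: λ_sys = Σ λ_i
λ_sys = 0.000280 + 0.000290 + 0.0000329 + 0.000430 + 0.0000265 = 1.0594e-03 /h
MTBF = 1 / λ_sys = 944 h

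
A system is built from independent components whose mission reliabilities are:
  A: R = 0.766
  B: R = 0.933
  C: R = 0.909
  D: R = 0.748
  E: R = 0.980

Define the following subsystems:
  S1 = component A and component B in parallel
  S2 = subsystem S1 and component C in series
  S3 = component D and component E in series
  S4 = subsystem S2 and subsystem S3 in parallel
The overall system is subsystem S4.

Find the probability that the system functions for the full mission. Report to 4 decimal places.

Parallel (A and B): 1 − (1 − 0.766000)(1 − 0.933000) = 0.984322
Series ([0.984322] and C): 0.984322 × 0.909000 = 0.894749
Series (D and E): 0.748000 × 0.980000 = 0.733040
Parallel ([0.894749] and [0.733040]): 1 − (1 − 0.894749)(1 − 0.733040) = 0.9719

0.9719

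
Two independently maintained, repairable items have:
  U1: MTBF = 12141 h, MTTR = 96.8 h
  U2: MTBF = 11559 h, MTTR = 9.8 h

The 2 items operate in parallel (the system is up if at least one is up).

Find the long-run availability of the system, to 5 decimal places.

A(U1) = MTBF/(MTBF+MTTR) = 12141/(12141+96.8) = 0.992090
A(U2) = MTBF/(MTBF+MTTR) = 11559/(11559+9.8) = 0.999153
Parallel availability: 1 − (1 − 0.992090)(1 − 0.999153) = 0.99999

0.99999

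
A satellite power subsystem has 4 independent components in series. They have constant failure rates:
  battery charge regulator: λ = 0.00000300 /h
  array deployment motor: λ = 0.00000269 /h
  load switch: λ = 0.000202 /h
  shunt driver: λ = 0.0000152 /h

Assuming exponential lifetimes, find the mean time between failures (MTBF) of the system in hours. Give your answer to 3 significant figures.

4490

Series of exponential components: λ_sys = Σ λ_i
λ_sys = 0.00000300 + 0.00000269 + 0.000202 + 0.0000152 = 2.2289e-04 /h
MTBF = 1 / λ_sys = 4490 h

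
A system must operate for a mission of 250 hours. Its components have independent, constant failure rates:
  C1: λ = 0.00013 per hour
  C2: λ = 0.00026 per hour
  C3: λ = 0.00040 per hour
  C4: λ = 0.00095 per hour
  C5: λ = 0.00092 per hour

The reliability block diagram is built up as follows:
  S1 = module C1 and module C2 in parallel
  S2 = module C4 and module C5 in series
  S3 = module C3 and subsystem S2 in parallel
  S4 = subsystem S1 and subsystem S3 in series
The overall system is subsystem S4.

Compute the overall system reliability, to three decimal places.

0.963

R(C1) = exp(−0.00013 × 250) = 0.96802
R(C2) = exp(−0.00026 × 250) = 0.93707
R(C3) = exp(−0.00040 × 250) = 0.90484
R(C4) = exp(−0.00095 × 250) = 0.78860
R(C5) = exp(−0.00092 × 250) = 0.79453
Parallel (C1 and C2): 1 − (1 − 0.96802)(1 − 0.93707) = 0.99799
Series (C4 and C5): 0.78860 × 0.79453 = 0.62657
Parallel (C3 and [0.62657]): 1 − (1 − 0.90484)(1 − 0.62657) = 0.96446
Series ([0.99799] and [0.96446]): 0.99799 × 0.96446 = 0.963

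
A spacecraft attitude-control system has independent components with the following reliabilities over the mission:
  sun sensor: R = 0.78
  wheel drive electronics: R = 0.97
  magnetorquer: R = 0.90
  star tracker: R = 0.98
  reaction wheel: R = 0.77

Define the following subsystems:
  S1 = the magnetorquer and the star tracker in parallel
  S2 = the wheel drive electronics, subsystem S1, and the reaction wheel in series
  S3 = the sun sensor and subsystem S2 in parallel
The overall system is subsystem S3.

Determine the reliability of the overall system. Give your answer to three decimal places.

Parallel (magnetorquer and star tracker): 1 − (1 − 0.90000)(1 − 0.98000) = 0.99800
Series (wheel drive electronics, [0.99800], and reaction wheel): 0.97000 × 0.99800 × 0.77000 = 0.74541
Parallel (sun sensor and [0.74541]): 1 − (1 − 0.78000)(1 − 0.74541) = 0.944

0.944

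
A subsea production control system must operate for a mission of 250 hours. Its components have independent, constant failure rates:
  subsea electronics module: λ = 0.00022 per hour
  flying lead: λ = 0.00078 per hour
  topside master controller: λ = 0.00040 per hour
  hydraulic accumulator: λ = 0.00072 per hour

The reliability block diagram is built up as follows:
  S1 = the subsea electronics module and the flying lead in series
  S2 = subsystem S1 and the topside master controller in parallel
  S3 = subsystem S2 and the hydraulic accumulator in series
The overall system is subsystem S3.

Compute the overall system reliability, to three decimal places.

0.818

R(subsea electronics module) = exp(−0.00022 × 250) = 0.94649
R(flying lead) = exp(−0.00078 × 250) = 0.82283
R(topside master controller) = exp(−0.00040 × 250) = 0.90484
R(hydraulic accumulator) = exp(−0.00072 × 250) = 0.83527
Series (subsea electronics module and flying lead): 0.94649 × 0.82283 = 0.77880
Parallel ([0.77880] and topside master controller): 1 − (1 − 0.77880)(1 − 0.90484) = 0.97895
Series ([0.97895] and hydraulic accumulator): 0.97895 × 0.83527 = 0.818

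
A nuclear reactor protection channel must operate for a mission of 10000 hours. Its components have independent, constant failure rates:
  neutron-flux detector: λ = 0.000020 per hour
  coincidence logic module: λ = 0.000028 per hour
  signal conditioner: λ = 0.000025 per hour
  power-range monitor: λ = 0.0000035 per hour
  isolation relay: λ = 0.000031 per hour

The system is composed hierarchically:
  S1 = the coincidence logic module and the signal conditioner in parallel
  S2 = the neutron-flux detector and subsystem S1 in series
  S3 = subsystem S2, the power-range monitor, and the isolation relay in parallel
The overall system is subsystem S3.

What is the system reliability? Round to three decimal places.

R(neutron-flux detector) = exp(−0.000020 × 10000) = 0.81873
R(coincidence logic module) = exp(−0.000028 × 10000) = 0.75578
R(signal conditioner) = exp(−0.000025 × 10000) = 0.77880
R(power-range monitor) = exp(−0.0000035 × 10000) = 0.96561
R(isolation relay) = exp(−0.000031 × 10000) = 0.73345
Parallel (coincidence logic module and signal conditioner): 1 − (1 − 0.75578)(1 − 0.77880) = 0.94598
Series (neutron-flux detector and [0.94598]): 0.81873 × 0.94598 = 0.77450
Parallel ([0.77450], power-range monitor, and isolation relay): 1 − (1 − 0.77450)(1 − 0.96561)(1 − 0.73345) = 0.998

0.998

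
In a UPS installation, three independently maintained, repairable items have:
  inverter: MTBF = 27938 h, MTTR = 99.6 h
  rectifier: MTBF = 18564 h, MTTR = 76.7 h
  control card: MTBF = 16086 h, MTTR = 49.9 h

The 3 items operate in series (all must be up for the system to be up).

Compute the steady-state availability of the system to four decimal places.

0.9893

A(inverter) = MTBF/(MTBF+MTTR) = 27938/(27938+99.6) = 0.996448
A(rectifier) = MTBF/(MTBF+MTTR) = 18564/(18564+76.7) = 0.995885
A(control card) = MTBF/(MTBF+MTTR) = 16086/(16086+49.9) = 0.996908
Series availability: 0.996448 × 0.995885 × 0.996908 = 0.9893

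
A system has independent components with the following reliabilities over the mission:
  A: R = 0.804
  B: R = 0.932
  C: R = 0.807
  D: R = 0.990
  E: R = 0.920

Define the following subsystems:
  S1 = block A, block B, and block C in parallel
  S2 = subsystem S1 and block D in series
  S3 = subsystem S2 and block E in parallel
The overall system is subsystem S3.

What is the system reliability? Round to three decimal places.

0.999

Parallel (A, B, and C): 1 − (1 − 0.80400)(1 − 0.93200)(1 − 0.80700) = 0.99743
Series ([0.99743] and D): 0.99743 × 0.99000 = 0.98746
Parallel ([0.98746] and E): 1 − (1 − 0.98746)(1 − 0.92000) = 0.999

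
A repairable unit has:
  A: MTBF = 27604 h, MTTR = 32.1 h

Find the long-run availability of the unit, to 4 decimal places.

A(A) = MTBF/(MTBF+MTTR) = 27604/(27604+32.1) = 0.9988

0.9988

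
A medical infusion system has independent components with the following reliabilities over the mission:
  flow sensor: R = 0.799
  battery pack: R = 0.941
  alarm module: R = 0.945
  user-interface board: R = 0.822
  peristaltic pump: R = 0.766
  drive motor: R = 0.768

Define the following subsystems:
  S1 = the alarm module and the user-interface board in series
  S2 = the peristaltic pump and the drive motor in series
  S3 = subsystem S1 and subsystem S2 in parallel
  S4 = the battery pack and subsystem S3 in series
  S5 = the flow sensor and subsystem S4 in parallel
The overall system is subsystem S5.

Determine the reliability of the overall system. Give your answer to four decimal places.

Series (alarm module and user-interface board): 0.945000 × 0.822000 = 0.776790
Series (peristaltic pump and drive motor): 0.766000 × 0.768000 = 0.588288
Parallel ([0.776790] and [0.588288]): 1 − (1 − 0.776790)(1 − 0.588288) = 0.908102
Series (battery pack and [0.908102]): 0.941000 × 0.908102 = 0.854524
Parallel (flow sensor and [0.854524]): 1 − (1 − 0.799000)(1 − 0.854524) = 0.9708

0.9708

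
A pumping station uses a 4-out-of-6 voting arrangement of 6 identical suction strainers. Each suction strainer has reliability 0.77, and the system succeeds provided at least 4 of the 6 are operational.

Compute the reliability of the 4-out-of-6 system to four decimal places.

0.8609

R = Σ_{i=4}^{6} C(6,i) p^i (1−p)^{6−i} with p = 0.77
C(6,4)·0.77^4·0.23^2 = 0.278939
C(6,5)·0.77^5·0.23^1 = 0.373536
C(6,6)·0.77^6·0.23^0 = 0.208422
Sum = 0.8609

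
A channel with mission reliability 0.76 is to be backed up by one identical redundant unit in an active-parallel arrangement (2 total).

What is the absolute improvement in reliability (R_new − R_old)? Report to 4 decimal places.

R_before = 0.76
R_after = 1 − (1 − 0.76)^2 = 0.9424
ΔR = 0.9424 − 0.76 = 0.1824

0.1824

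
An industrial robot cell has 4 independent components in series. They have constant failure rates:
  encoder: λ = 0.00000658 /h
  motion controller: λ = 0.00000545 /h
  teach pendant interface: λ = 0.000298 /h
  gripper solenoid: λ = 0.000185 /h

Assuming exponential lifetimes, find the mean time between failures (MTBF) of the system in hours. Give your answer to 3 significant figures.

2020

Series of exponential components: λ_sys = Σ λ_i
λ_sys = 0.00000658 + 0.00000545 + 0.000298 + 0.000185 = 4.9503e-04 /h
MTBF = 1 / λ_sys = 2020 h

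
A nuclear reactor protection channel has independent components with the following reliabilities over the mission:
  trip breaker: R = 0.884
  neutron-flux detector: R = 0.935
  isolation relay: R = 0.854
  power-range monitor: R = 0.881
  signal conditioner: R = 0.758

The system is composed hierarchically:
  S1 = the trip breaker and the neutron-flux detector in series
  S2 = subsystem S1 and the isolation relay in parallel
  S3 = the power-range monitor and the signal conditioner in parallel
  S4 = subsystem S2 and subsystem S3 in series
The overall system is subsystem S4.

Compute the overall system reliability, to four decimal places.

0.9466

Series (trip breaker and neutron-flux detector): 0.884000 × 0.935000 = 0.826540
Parallel ([0.826540] and isolation relay): 1 − (1 − 0.826540)(1 − 0.854000) = 0.974675
Parallel (power-range monitor and signal conditioner): 1 − (1 − 0.881000)(1 − 0.758000) = 0.971202
Series ([0.974675] and [0.971202]): 0.974675 × 0.971202 = 0.9466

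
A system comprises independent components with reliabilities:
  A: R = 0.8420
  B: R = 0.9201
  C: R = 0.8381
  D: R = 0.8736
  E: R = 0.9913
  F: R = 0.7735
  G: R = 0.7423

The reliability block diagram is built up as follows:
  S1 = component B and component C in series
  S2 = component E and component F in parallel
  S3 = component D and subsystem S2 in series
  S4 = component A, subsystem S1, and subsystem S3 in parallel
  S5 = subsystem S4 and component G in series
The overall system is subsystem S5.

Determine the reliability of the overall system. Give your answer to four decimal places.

0.7389

Series (B and C): 0.920100 × 0.838100 = 0.771136
Parallel (E and F): 1 − (1 − 0.991300)(1 − 0.773500) = 0.998029
Series (D and [0.998029]): 0.873600 × 0.998029 = 0.871878
Parallel (A, [0.771136], and [0.871878]): 1 − (1 − 0.842000)(1 − 0.771136)(1 − 0.871878) = 0.995367
Series ([0.995367] and G): 0.995367 × 0.742300 = 0.7389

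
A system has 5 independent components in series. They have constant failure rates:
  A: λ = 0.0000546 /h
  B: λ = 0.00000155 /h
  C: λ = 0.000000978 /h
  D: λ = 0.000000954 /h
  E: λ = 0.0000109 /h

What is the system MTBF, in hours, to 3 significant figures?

14500

Series of exponential components: λ_sys = Σ λ_i
λ_sys = 0.0000546 + 0.00000155 + 0.000000978 + 0.000000954 + 0.0000109 = 6.8982e-05 /h
MTBF = 1 / λ_sys = 14500 h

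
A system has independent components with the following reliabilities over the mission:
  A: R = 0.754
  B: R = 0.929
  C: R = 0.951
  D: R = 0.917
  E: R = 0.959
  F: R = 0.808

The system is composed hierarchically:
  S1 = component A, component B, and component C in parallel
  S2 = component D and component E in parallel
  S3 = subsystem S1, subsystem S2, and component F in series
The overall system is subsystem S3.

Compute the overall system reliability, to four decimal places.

0.8046

Parallel (A, B, and C): 1 − (1 − 0.754000)(1 − 0.929000)(1 − 0.951000) = 0.999144
Parallel (D and E): 1 − (1 − 0.917000)(1 − 0.959000) = 0.996597
Series ([0.999144], [0.996597], and F): 0.999144 × 0.996597 × 0.808000 = 0.8046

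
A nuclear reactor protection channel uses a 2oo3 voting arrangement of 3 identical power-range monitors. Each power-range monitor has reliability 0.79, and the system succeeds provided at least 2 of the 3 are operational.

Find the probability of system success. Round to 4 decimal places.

R = Σ_{i=2}^{3} C(3,i) p^i (1−p)^{3−i} with p = 0.79
C(3,2)·0.79^2·0.21^1 = 0.393183
C(3,3)·0.79^3·0.21^0 = 0.493039
Sum = 0.8862

0.8862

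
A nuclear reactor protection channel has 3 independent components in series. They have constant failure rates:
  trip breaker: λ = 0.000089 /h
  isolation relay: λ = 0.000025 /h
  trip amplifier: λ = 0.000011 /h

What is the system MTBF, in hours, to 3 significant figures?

8000

Series of exponential components: λ_sys = Σ λ_i
λ_sys = 0.000089 + 0.000025 + 0.000011 = 1.2500e-04 /h
MTBF = 1 / λ_sys = 8000 h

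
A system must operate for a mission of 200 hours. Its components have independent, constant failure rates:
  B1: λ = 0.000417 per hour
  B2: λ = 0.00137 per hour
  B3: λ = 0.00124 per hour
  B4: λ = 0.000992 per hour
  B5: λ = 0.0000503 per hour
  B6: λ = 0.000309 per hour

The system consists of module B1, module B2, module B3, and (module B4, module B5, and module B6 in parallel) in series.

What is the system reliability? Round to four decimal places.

R(B1) = exp(−0.000417 × 200) = 0.919983
R(B2) = exp(−0.00137 × 200) = 0.760332
R(B3) = exp(−0.00124 × 200) = 0.780360
R(B4) = exp(−0.000992 × 200) = 0.820042
R(B5) = exp(−0.0000503 × 200) = 0.989990
R(B6) = exp(−0.000309 × 200) = 0.940071
Parallel (B4, B5, and B6): 1 − (1 − 0.820042)(1 − 0.989990)(1 − 0.940071) = 0.999892
Series (B1, B2, B3, and [0.999892]): 0.919983 × 0.760332 × 0.780360 × 0.999892 = 0.5458

0.5458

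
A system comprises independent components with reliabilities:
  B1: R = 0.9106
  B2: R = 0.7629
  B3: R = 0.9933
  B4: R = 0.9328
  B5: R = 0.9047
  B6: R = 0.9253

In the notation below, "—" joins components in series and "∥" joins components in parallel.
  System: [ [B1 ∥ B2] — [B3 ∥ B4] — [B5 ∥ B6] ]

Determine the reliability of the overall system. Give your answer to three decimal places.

Parallel (B1 and B2): 1 − (1 − 0.91060)(1 − 0.76290) = 0.97880
Parallel (B3 and B4): 1 − (1 − 0.99330)(1 − 0.93280) = 0.99955
Parallel (B5 and B6): 1 − (1 − 0.90470)(1 − 0.92530) = 0.99288
Series ([0.97880], [0.99955], and [0.99288]): 0.97880 × 0.99955 × 0.99288 = 0.971

0.971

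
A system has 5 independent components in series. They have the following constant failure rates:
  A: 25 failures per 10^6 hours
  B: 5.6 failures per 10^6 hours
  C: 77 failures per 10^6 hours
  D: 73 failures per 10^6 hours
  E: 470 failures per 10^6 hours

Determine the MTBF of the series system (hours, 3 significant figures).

1540

Series of exponential components: λ_sys = Σ λ_i
λ_sys = 0.000025 + 0.0000056 + 0.000077 + 0.000073 + 0.00047 = 6.5060e-04 /h
MTBF = 1 / λ_sys = 1540 h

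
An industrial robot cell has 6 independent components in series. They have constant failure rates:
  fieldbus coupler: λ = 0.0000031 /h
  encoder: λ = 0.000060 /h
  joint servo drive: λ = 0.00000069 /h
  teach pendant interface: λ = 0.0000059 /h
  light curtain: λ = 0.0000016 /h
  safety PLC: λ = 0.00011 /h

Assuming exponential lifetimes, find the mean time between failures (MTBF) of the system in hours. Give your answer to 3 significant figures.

5520

Series of exponential components: λ_sys = Σ λ_i
λ_sys = 0.0000031 + 0.000060 + 0.00000069 + 0.0000059 + 0.0000016 + 0.00011 = 1.8129e-04 /h
MTBF = 1 / λ_sys = 5520 h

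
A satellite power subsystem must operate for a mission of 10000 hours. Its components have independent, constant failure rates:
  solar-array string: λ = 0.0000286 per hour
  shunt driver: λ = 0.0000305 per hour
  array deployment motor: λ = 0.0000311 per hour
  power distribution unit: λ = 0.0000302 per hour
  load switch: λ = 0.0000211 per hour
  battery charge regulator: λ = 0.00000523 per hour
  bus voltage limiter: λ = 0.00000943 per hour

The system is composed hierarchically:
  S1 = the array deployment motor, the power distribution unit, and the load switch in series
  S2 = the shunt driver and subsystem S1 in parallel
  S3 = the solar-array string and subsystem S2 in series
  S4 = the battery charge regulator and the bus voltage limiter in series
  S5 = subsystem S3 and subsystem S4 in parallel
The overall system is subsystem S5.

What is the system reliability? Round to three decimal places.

R(solar-array string) = exp(−0.0000286 × 10000) = 0.75126
R(shunt driver) = exp(−0.0000305 × 10000) = 0.73712
R(array deployment motor) = exp(−0.0000311 × 10000) = 0.73271
R(power distribution unit) = exp(−0.0000302 × 10000) = 0.73934
R(load switch) = exp(−0.0000211 × 10000) = 0.80977
R(battery charge regulator) = exp(−0.00000523 × 10000) = 0.94904
R(bus voltage limiter) = exp(−0.00000943 × 10000) = 0.91001
Series (array deployment motor, power distribution unit, and load switch): 0.73271 × 0.73934 × 0.80977 = 0.43867
Parallel (shunt driver and [0.43867]): 1 − (1 − 0.73712)(1 − 0.43867) = 0.85244
Series (solar-array string and [0.85244]): 0.75126 × 0.85244 = 0.64040
Series (battery charge regulator and bus voltage limiter): 0.94904 × 0.91001 = 0.86364
Parallel ([0.64040] and [0.86364]): 1 − (1 − 0.64040)(1 − 0.86364) = 0.951

0.951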